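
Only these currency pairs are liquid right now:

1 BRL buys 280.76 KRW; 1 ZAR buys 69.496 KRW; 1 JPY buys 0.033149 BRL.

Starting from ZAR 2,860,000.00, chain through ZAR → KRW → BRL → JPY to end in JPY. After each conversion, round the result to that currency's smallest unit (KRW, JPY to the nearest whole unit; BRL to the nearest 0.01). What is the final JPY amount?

JPY 21,356,013

ZAR 2,860,000.00 × 69.496 = KRW 198,758,560
KRW 198,758,560 ÷ 280.76 = BRL 707,930.47
BRL 707,930.47 ÷ 0.033149 = JPY 21,356,013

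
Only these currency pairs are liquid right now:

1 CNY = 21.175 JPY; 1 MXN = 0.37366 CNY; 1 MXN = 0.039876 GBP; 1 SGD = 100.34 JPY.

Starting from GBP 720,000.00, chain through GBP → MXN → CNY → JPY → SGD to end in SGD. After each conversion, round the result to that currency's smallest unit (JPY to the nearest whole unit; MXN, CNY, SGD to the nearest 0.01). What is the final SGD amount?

GBP 720,000.00 ÷ 0.039876 = MXN 18,055,973.52
MXN 18,055,973.52 × 0.37366 = CNY 6,746,795.07
CNY 6,746,795.07 × 21.175 = JPY 142,863,386
JPY 142,863,386 ÷ 100.34 = SGD 1,423,792.96

SGD 1,423,792.96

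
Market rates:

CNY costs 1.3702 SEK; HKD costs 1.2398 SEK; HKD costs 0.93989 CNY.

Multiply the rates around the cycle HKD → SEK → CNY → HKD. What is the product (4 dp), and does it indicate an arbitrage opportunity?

Around HKD → SEK → CNY → HKD: 1 × 1.2398 ÷ 1.3702 ÷ 0.93989 = 0.962699
Product < 1; profitable direction is HKD → CNY → SEK → HKD.

0.9627 (arbitrage exists)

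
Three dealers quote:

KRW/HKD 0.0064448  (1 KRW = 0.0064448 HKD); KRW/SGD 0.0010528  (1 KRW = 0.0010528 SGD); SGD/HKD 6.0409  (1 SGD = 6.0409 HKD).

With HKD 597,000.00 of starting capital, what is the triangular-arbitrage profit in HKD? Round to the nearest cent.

Profit: HKD 7,973.36

Profitable loop is HKD → SGD → KRW → HKD:
HKD 597,000.00 ÷ 6.0409 = SGD 98,826.33
SGD 98,826.33 ÷ 0.0010528 = KRW 93,869,998
KRW 93,869,998 × 0.0064448 = HKD 604,973.36
Profit = HKD 604,973.36 − HKD 597,000.00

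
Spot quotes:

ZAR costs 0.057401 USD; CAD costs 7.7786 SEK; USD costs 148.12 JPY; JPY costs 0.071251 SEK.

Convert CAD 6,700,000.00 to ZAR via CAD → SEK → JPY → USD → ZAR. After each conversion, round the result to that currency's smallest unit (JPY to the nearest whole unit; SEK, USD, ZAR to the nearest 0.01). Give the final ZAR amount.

CAD 6,700,000.00 × 7.7786 = SEK 52,116,620.00
SEK 52,116,620.00 ÷ 0.071251 = JPY 731,451,067
JPY 731,451,067 ÷ 148.12 = USD 4,938,232.97
USD 4,938,232.97 ÷ 0.057401 = ZAR 86,030,434.49

ZAR 86,030,434.49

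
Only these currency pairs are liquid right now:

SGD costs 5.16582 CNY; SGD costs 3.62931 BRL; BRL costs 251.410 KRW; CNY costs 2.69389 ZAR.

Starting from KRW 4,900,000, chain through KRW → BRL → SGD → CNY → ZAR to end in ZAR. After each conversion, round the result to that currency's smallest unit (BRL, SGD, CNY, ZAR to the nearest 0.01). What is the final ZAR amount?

KRW 4,900,000 ÷ 251.410 = BRL 19,490.08
BRL 19,490.08 ÷ 3.62931 = SGD 5,370.19
SGD 5,370.19 × 5.16582 = CNY 27,741.43
CNY 27,741.43 × 2.69389 = ZAR 74,732.36

ZAR 74,732.36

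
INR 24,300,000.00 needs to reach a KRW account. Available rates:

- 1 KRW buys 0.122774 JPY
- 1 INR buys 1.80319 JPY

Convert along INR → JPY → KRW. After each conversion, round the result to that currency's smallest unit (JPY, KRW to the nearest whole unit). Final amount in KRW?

INR 24,300,000.00 × 1.80319 = JPY 43,817,517
JPY 43,817,517 ÷ 0.122774 = KRW 356,895,735

KRW 356,895,735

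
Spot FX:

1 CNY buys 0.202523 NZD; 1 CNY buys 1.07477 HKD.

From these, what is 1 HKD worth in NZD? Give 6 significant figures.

HKD/NZD = 0.188434

1 HKD ÷ 1.07477 = 0.930432 CNY
0.930432 CNY × 0.202523 = 0.188434 NZD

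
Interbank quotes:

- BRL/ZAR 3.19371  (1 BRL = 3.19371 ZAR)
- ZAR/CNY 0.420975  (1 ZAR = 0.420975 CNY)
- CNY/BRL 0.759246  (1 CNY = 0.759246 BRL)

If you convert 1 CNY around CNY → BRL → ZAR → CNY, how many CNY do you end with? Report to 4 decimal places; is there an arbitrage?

1.0208 (arbitrage exists)

Around CNY → BRL → ZAR → CNY: 1 × 0.759246 × 3.19371 × 0.420975 = 1.020785
Product > 1; profitable direction is CNY → BRL → ZAR → CNY.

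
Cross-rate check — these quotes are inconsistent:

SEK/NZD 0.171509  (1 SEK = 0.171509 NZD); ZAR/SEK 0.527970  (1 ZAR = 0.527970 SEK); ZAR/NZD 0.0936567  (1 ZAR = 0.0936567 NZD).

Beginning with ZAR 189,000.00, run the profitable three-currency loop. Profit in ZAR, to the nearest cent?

Profitable loop is ZAR → NZD → SEK → ZAR:
ZAR 189,000.00 × 0.0936567 = NZD 17,701.12
NZD 17,701.12 ÷ 0.171509 = SEK 103,208.09
SEK 103,208.09 ÷ 0.527970 = ZAR 195,480.97
Profit = ZAR 195,480.97 − ZAR 189,000.00

Profit: ZAR 6,480.97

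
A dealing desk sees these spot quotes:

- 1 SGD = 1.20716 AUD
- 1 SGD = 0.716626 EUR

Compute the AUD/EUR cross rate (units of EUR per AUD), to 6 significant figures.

AUD/EUR = 0.593646

1 AUD ÷ 1.20716 = 0.828391 SGD
0.828391 SGD × 0.716626 = 0.593646 EUR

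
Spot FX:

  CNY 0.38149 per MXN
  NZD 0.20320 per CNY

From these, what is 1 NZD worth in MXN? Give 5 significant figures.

1 NZD ÷ 0.20320 = 4.92126 CNY
4.92126 CNY ÷ 0.38149 = 12.9001 MXN

NZD/MXN = 12.900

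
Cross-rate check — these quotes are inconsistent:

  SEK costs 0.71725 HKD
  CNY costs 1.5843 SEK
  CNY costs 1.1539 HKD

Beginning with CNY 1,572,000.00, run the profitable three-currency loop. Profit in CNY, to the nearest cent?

Profitable loop is CNY → HKD → SEK → CNY:
CNY 1,572,000.00 × 1.1539 = HKD 1,813,930.80
HKD 1,813,930.80 ÷ 0.71725 = SEK 2,529,007.74
SEK 2,529,007.74 ÷ 1.5843 = CNY 1,596,293.47
Profit = CNY 1,596,293.47 − CNY 1,572,000.00

Profit: CNY 24,293.47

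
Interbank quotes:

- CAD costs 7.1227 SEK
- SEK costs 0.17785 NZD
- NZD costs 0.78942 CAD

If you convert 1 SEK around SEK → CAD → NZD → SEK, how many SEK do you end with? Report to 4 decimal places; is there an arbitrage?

1.0000 (no arbitrage)

Around SEK → CAD → NZD → SEK: 1 ÷ 7.1227 ÷ 0.78942 ÷ 0.17785 = 0.999985
Product ≈ 1 (deviation 0.002%, within rounding noise).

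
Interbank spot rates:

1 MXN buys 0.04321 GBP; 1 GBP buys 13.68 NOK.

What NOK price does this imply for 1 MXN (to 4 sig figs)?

MXN/NOK = 0.5911

1 MXN × 0.04321 = 0.04321 GBP
0.04321 GBP × 13.68 = 0.591113 NOK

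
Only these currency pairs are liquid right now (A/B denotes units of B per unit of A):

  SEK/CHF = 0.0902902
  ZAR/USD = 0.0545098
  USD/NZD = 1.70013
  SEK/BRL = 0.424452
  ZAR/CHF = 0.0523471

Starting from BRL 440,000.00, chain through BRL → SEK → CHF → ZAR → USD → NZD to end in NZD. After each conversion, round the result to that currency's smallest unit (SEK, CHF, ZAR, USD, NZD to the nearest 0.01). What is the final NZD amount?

BRL 440,000.00 ÷ 0.424452 = SEK 1,036,630.76
SEK 1,036,630.76 × 0.0902902 = CHF 93,597.60
CHF 93,597.60 ÷ 0.0523471 = ZAR 1,788,018.82
ZAR 1,788,018.82 × 0.0545098 = USD 97,464.55
USD 97,464.55 × 1.70013 = NZD 165,702.41

NZD 165,702.41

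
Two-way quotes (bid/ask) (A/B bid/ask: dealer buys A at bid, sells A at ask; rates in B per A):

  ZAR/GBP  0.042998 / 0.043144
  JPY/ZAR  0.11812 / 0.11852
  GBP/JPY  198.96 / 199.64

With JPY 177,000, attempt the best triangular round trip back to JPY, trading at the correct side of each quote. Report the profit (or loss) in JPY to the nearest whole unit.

Best loop JPY → ZAR → GBP → JPY:
JPY 177,000 × 0.11812 (sell JPY at bid) = ZAR 20,907.24
ZAR 20,907.24 × 0.042998 (sell ZAR at bid) = GBP 898.97
GBP 898.97 × 198.96 (sell GBP at bid) = JPY 178,859

Net profit: JPY 1,859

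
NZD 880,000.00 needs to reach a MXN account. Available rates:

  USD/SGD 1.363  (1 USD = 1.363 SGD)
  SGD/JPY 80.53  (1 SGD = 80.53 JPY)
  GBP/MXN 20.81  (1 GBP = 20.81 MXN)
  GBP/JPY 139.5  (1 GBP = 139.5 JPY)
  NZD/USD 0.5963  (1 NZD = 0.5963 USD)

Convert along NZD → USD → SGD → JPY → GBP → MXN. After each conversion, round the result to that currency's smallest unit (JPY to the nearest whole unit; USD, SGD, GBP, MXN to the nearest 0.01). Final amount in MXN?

NZD 880,000.00 × 0.5963 = USD 524,744.00
USD 524,744.00 × 1.363 = SGD 715,226.07
SGD 715,226.07 × 80.53 = JPY 57,597,155
JPY 57,597,155 ÷ 139.5 = GBP 412,882.83
GBP 412,882.83 × 20.81 = MXN 8,592,091.69

MXN 8,592,091.69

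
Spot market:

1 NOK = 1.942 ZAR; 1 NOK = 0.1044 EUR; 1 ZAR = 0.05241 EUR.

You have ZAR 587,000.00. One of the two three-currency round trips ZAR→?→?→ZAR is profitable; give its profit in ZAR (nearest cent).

Profitable loop is ZAR → NOK → EUR → ZAR:
ZAR 587,000.00 ÷ 1.942 = NOK 302,265.71
NOK 302,265.71 × 0.1044 = EUR 31,556.54
EUR 31,556.54 ÷ 0.05241 = ZAR 602,109.13
Profit = ZAR 602,109.13 − ZAR 587,000.00

Profit: ZAR 15,109.13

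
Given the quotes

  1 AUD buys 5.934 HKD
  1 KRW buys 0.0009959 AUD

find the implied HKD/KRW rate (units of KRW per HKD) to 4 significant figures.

HKD/KRW = 169.2

1 HKD ÷ 5.934 = 0.16852 AUD
0.16852 AUD ÷ 0.0009959 = 169.214 KRW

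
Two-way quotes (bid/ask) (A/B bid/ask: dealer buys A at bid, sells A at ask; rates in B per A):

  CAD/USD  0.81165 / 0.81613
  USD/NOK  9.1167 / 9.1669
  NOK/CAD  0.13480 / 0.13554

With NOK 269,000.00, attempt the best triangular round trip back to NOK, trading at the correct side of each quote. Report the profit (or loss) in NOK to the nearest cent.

Net result: NOK -682.73 (no profitable arbitrage after spreads)

Best loop NOK → CAD → USD → NOK:
NOK 269,000.00 × 0.13480 (sell NOK at bid) = CAD 36,261.20
CAD 36,261.20 × 0.81165 (sell CAD at bid) = USD 29,431.40
USD 29,431.40 × 9.1167 (sell USD at bid) = NOK 268,317.27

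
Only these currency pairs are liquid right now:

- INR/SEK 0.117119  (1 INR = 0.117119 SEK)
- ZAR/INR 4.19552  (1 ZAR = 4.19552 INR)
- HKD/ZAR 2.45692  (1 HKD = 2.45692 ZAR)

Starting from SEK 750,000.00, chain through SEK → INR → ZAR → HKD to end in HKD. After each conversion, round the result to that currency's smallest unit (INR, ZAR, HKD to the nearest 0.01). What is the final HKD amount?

SEK 750,000.00 ÷ 0.117119 = INR 6,403,743.20
INR 6,403,743.20 ÷ 4.19552 = ZAR 1,526,328.85
ZAR 1,526,328.85 ÷ 2.45692 = HKD 621,236.69

HKD 621,236.69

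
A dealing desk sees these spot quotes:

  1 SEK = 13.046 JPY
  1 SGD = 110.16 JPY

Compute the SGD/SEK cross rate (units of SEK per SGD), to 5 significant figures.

SGD/SEK = 8.4440

1 SGD × 110.16 = 110.16 JPY
110.16 JPY ÷ 13.046 = 8.44397 SEK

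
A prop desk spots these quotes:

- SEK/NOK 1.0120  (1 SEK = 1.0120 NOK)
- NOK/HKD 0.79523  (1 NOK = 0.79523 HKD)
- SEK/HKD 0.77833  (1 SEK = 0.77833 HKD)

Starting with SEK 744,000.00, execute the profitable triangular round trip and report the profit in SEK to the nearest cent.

Profit: SEK 25,276.44

Profitable loop is SEK → NOK → HKD → SEK:
SEK 744,000.00 × 1.0120 = NOK 752,928.00
NOK 752,928.00 × 0.79523 = HKD 598,750.93
HKD 598,750.93 ÷ 0.77833 = SEK 769,276.44
Profit = SEK 769,276.44 − SEK 744,000.00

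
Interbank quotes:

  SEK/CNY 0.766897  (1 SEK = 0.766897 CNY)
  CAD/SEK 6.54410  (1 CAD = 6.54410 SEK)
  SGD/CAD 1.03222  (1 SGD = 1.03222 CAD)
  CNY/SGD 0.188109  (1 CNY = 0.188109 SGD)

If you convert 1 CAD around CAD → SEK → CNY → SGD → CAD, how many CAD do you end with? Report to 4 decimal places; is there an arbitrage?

0.9745 (arbitrage exists)

Around CAD → SEK → CNY → SGD → CAD: 1 × 6.54410 × 0.766897 × 0.188109 × 1.03222 = 0.974471
Product < 1; profitable direction is CAD → SGD → CNY → SEK → CAD.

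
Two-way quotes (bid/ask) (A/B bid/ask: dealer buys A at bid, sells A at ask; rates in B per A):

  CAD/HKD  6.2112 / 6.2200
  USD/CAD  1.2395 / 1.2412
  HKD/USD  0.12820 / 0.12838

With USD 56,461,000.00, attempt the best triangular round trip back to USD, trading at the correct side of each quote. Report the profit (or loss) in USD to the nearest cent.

Net profit: USD 505,435.13

Best loop USD → HKD → CAD → USD:
USD 56,461,000.00 ÷ 0.12838 (buy HKD at ask) = HKD 439,795,918.37
HKD 439,795,918.37 ÷ 6.2200 (buy CAD at ask) = CAD 70,706,739.29
CAD 70,706,739.29 ÷ 1.2412 (buy USD at ask) = USD 56,966,435.13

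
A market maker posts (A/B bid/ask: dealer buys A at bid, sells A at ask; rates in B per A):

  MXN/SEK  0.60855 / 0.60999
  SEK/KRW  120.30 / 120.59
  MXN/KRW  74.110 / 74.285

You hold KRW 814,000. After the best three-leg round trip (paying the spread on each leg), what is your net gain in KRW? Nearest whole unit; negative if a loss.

Net profit: KRW 6,101

Best loop KRW → SEK → MXN → KRW:
KRW 814,000 ÷ 120.59 (buy SEK at ask) = SEK 6,750.15
SEK 6,750.15 ÷ 0.60999 (buy MXN at ask) = MXN 11,065.99
MXN 11,065.99 × 74.110 (sell MXN at bid) = KRW 820,101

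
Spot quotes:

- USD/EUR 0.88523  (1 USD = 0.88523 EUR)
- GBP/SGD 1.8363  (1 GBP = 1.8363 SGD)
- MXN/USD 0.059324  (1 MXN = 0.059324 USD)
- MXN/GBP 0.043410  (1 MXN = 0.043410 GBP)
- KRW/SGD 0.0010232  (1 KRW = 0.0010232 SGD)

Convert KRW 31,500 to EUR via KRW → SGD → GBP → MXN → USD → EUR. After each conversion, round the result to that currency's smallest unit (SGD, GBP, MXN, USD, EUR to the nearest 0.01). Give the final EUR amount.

KRW 31,500 × 0.0010232 = SGD 32.23
SGD 32.23 ÷ 1.8363 = GBP 17.55
GBP 17.55 ÷ 0.043410 = MXN 404.28
MXN 404.28 × 0.059324 = USD 23.98
USD 23.98 × 0.88523 = EUR 21.23

EUR 21.23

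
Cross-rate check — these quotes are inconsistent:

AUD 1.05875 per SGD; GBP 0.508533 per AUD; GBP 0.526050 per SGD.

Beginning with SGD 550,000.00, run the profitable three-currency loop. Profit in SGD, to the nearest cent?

Profit: SGD 12,922.01

Profitable loop is SGD → AUD → GBP → SGD:
SGD 550,000.00 × 1.05875 = AUD 582,312.50
AUD 582,312.50 × 0.508533 = GBP 296,125.12
GBP 296,125.12 ÷ 0.526050 = SGD 562,922.01
Profit = SGD 562,922.01 − SGD 550,000.00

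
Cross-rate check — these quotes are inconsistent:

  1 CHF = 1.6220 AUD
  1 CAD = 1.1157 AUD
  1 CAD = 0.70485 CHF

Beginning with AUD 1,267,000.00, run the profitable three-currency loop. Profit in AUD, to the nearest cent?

Profit: AUD 31,305.02

Profitable loop is AUD → CAD → CHF → AUD:
AUD 1,267,000.00 ÷ 1.1157 = CAD 1,135,609.93
CAD 1,135,609.93 × 0.70485 = CHF 800,434.66
CHF 800,434.66 × 1.6220 = AUD 1,298,305.02
Profit = AUD 1,298,305.02 − AUD 1,267,000.00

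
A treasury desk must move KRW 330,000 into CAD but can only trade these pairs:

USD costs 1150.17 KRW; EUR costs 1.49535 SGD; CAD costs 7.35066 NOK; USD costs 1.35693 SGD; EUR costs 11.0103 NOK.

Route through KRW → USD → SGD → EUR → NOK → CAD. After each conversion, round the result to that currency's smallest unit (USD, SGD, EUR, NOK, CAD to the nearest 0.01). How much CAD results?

CAD 389.97

KRW 330,000 ÷ 1150.17 = USD 286.91
USD 286.91 × 1.35693 = SGD 389.32
SGD 389.32 ÷ 1.49535 = EUR 260.35
EUR 260.35 × 11.0103 = NOK 2,866.53
NOK 2,866.53 ÷ 7.35066 = CAD 389.97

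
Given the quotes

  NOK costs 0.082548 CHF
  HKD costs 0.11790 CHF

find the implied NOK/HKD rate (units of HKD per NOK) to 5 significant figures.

NOK/HKD = 0.70015

1 NOK × 0.082548 = 0.082548 CHF
0.082548 CHF ÷ 0.11790 = 0.700153 HKD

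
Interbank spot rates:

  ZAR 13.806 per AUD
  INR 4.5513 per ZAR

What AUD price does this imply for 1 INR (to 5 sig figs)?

1 INR ÷ 4.5513 = 0.219717 ZAR
0.219717 ZAR ÷ 13.806 = 0.0159146 AUD

INR/AUD = 0.015915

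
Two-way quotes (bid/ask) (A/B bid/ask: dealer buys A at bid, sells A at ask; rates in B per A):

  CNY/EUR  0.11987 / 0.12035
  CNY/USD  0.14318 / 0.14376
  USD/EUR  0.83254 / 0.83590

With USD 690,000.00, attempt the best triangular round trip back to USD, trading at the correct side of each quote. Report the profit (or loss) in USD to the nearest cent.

Best loop USD → CNY → EUR → USD:
USD 690,000.00 ÷ 0.14376 (buy CNY at ask) = CNY 4,799,666.11
CNY 4,799,666.11 × 0.11987 (sell CNY at bid) = EUR 575,335.98
EUR 575,335.98 ÷ 0.83590 (buy USD at ask) = USD 688,283.26

Net result: USD -1,716.74 (no profitable arbitrage after spreads)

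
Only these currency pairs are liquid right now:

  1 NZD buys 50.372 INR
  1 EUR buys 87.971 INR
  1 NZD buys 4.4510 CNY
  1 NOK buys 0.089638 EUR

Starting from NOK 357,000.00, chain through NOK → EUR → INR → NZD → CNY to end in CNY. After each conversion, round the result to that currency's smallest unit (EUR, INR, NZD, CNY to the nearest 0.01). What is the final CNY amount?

CNY 248,753.04

NOK 357,000.00 × 0.089638 = EUR 32,000.77
EUR 32,000.77 × 87.971 = INR 2,815,139.74
INR 2,815,139.74 ÷ 50.372 = NZD 55,887.00
NZD 55,887.00 × 4.4510 = CNY 248,753.04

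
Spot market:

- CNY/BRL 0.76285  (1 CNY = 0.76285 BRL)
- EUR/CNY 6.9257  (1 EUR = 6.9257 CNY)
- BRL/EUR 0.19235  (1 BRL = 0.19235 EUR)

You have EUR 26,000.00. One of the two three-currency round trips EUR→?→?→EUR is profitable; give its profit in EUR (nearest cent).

Profit: EUR 422.16

Profitable loop is EUR → CNY → BRL → EUR:
EUR 26,000.00 × 6.9257 = CNY 180,068.20
CNY 180,068.20 × 0.76285 = BRL 137,365.03
BRL 137,365.03 × 0.19235 = EUR 26,422.16
Profit = EUR 26,422.16 − EUR 26,000.00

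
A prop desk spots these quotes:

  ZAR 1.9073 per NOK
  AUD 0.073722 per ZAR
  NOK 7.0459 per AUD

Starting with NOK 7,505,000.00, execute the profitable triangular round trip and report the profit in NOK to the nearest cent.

Profitable loop is NOK → AUD → ZAR → NOK:
NOK 7,505,000.00 ÷ 7.0459 = AUD 1,065,158.46
AUD 1,065,158.46 ÷ 0.073722 = ZAR 14,448,312.05
ZAR 14,448,312.05 ÷ 1.9073 = NOK 7,575,269.78
Profit = NOK 7,575,269.78 − NOK 7,505,000.00

Profit: NOK 70,269.78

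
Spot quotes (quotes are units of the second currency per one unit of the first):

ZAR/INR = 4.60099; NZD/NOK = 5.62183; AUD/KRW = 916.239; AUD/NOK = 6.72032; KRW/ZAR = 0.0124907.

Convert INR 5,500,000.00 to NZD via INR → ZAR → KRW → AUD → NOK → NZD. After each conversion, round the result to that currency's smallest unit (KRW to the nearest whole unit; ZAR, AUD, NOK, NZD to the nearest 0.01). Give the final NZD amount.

NZD 124,861.37

INR 5,500,000.00 ÷ 4.60099 = ZAR 1,195,394.90
ZAR 1,195,394.90 ÷ 0.0124907 = KRW 95,702,795
KRW 95,702,795 ÷ 916.239 = AUD 104,451.78
AUD 104,451.78 × 6.72032 = NOK 701,949.39
NOK 701,949.39 ÷ 5.62183 = NZD 124,861.37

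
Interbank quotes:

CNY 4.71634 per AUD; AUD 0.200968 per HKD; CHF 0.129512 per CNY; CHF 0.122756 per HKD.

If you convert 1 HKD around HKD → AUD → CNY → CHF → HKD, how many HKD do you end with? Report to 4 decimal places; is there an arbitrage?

Around HKD → AUD → CNY → CHF → HKD: 1 × 0.200968 × 4.71634 × 0.129512 ÷ 0.122756 = 0.999998
Product ≈ 1 (deviation 0.000%, within rounding noise).

1.0000 (no arbitrage)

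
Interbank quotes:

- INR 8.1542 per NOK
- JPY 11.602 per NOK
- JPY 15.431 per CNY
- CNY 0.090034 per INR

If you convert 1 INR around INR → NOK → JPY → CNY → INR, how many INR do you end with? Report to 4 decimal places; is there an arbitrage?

Around INR → NOK → JPY → CNY → INR: 1 ÷ 8.1542 × 11.602 ÷ 15.431 ÷ 0.090034 = 1.024120
Product > 1; profitable direction is INR → NOK → JPY → CNY → INR.

1.0241 (arbitrage exists)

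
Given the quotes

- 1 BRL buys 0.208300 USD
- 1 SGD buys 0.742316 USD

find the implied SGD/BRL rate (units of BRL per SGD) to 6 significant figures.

SGD/BRL = 3.56369

1 SGD × 0.742316 = 0.742316 USD
0.742316 USD ÷ 0.208300 = 3.56369 BRL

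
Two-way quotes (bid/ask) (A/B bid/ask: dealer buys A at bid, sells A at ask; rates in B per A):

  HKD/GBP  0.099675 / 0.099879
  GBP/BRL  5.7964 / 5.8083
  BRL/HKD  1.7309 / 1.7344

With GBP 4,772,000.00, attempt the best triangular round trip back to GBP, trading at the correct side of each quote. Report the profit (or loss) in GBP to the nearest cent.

Best loop GBP → BRL → HKD → GBP:
GBP 4,772,000.00 × 5.7964 (sell GBP at bid) = BRL 27,660,420.80
BRL 27,660,420.80 × 1.7309 (sell BRL at bid) = HKD 47,877,422.36
HKD 47,877,422.36 × 0.099675 (sell HKD at bid) = GBP 4,772,182.07

Net profit: GBP 182.07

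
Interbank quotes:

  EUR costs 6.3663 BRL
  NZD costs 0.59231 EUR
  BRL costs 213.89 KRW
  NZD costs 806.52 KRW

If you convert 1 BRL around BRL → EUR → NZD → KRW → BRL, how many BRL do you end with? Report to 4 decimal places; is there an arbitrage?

Around BRL → EUR → NZD → KRW → BRL: 1 ÷ 6.3663 ÷ 0.59231 × 806.52 ÷ 213.89 = 0.999974
Product ≈ 1 (deviation 0.003%, within rounding noise).

1.0000 (no arbitrage)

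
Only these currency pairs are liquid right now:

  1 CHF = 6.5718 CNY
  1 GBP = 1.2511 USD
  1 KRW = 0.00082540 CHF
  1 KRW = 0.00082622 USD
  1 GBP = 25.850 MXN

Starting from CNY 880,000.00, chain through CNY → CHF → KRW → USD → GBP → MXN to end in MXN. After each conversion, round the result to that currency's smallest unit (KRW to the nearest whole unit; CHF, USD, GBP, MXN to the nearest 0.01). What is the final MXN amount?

CNY 880,000.00 ÷ 6.5718 = CHF 133,905.47
CHF 133,905.47 ÷ 0.00082540 = KRW 162,231,003
KRW 162,231,003 × 0.00082622 = USD 134,038.50
USD 134,038.50 ÷ 1.2511 = GBP 107,136.52
GBP 107,136.52 × 25.850 = MXN 2,769,479.04

MXN 2,769,479.04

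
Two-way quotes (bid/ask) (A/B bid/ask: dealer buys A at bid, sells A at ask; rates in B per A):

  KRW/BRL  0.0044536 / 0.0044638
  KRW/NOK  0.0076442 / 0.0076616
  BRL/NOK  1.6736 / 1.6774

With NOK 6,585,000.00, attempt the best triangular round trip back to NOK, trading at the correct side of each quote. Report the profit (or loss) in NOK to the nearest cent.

Best loop NOK → BRL → KRW → NOK:
NOK 6,585,000.00 ÷ 1.6774 (buy BRL at ask) = BRL 3,925,718.37
BRL 3,925,718.37 ÷ 0.0044638 (buy KRW at ask) = KRW 879,456,601
KRW 879,456,601 × 0.0076442 (sell KRW at bid) = NOK 6,722,742.15

Net profit: NOK 137,742.15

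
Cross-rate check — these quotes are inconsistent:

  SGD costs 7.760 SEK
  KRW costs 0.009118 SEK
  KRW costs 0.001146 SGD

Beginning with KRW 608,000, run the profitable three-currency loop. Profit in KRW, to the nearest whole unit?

Profitable loop is KRW → SEK → SGD → KRW:
KRW 608,000 × 0.009118 = SEK 5,543.74
SEK 5,543.74 ÷ 7.760 = SGD 714.40
SGD 714.40 ÷ 0.001146 = KRW 623,386
Profit = KRW 623,386 − KRW 608,000

Profit: KRW 15,386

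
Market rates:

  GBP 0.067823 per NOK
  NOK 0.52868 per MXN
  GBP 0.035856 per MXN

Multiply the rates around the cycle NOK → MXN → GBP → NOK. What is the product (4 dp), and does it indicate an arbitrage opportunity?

Around NOK → MXN → GBP → NOK: 1 ÷ 0.52868 × 0.035856 ÷ 0.067823 = 0.999981
Product ≈ 1 (deviation 0.002%, within rounding noise).

1.0000 (no arbitrage)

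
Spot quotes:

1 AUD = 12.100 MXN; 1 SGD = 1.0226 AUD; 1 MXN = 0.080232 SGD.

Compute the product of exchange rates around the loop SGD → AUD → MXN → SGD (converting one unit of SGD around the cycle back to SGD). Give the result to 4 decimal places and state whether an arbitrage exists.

Around SGD → AUD → MXN → SGD: 1 × 1.0226 × 12.100 × 0.080232 = 0.992747
Product < 1; profitable direction is SGD → MXN → AUD → SGD.

0.9927 (arbitrage exists)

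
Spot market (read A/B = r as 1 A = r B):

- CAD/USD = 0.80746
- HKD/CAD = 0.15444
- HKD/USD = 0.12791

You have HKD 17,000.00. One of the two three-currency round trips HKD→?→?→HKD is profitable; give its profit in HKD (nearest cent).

Profitable loop is HKD → USD → CAD → HKD:
HKD 17,000.00 × 0.12791 = USD 2,174.47
USD 2,174.47 ÷ 0.80746 = CAD 2,692.98
CAD 2,692.98 ÷ 0.15444 = HKD 17,437.03
Profit = HKD 17,437.03 − HKD 17,000.00

Profit: HKD 437.03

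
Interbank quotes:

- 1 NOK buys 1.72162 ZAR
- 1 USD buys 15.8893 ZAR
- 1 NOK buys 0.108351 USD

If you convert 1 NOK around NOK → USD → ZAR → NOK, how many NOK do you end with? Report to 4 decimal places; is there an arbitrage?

1.0000 (no arbitrage)

Around NOK → USD → ZAR → NOK: 1 × 0.108351 × 15.8893 ÷ 1.72162 = 1.000001
Product ≈ 1 (deviation 0.000%, within rounding noise).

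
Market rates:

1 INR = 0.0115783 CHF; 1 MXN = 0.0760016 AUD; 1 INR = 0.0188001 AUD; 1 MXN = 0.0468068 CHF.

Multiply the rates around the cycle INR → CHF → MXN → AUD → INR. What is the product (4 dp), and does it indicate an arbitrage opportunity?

Around INR → CHF → MXN → AUD → INR: 1 × 0.0115783 ÷ 0.0468068 × 0.0760016 ÷ 0.0188001 = 0.999996
Product ≈ 1 (deviation 0.000%, within rounding noise).

1.0000 (no arbitrage)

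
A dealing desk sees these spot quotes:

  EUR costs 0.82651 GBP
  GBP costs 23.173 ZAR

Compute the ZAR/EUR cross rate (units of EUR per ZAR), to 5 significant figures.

ZAR/EUR = 0.052212

1 ZAR ÷ 23.173 = 0.0431537 GBP
0.0431537 GBP ÷ 0.82651 = 0.0522119 EUR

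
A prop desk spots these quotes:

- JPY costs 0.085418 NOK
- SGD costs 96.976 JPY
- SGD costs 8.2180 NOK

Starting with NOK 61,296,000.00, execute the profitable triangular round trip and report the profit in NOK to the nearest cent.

Profitable loop is NOK → SGD → JPY → NOK:
NOK 61,296,000.00 ÷ 8.2180 = SGD 7,458,749.09
SGD 7,458,749.09 × 96.976 = JPY 723,319,651
JPY 723,319,651 × 0.085418 = NOK 61,784,517.99
Profit = NOK 61,784,517.99 − NOK 61,296,000.00

Profit: NOK 488,517.99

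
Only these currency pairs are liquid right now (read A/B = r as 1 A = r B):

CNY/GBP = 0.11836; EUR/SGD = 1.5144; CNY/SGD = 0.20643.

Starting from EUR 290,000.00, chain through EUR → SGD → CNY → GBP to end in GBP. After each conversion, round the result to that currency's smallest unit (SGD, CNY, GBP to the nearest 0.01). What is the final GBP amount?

GBP 251,808.71

EUR 290,000.00 × 1.5144 = SGD 439,176.00
SGD 439,176.00 ÷ 0.20643 = CNY 2,127,481.47
CNY 2,127,481.47 × 0.11836 = GBP 251,808.71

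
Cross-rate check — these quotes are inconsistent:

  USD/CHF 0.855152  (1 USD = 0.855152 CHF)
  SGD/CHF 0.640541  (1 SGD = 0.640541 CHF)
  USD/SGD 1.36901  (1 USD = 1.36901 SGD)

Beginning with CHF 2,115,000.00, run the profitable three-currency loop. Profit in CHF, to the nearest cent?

Profit: CHF 53,805.52

Profitable loop is CHF → USD → SGD → CHF:
CHF 2,115,000.00 ÷ 0.855152 = USD 2,473,244.52
USD 2,473,244.52 × 1.36901 = SGD 3,385,896.48
SGD 3,385,896.48 × 0.640541 = CHF 2,168,805.52
Profit = CHF 2,168,805.52 − CHF 2,115,000.00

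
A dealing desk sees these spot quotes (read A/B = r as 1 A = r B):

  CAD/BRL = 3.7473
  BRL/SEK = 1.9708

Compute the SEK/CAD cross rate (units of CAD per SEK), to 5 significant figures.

SEK/CAD = 0.13541

1 SEK ÷ 1.9708 = 0.507408 BRL
0.507408 BRL ÷ 3.7473 = 0.135406 CAD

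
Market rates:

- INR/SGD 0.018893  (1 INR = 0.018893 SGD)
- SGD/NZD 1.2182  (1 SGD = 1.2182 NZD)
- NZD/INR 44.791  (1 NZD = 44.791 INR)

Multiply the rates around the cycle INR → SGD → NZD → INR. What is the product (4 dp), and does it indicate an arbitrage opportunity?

Around INR → SGD → NZD → INR: 1 × 0.018893 × 1.2182 × 44.791 = 1.030885
Product > 1; profitable direction is INR → SGD → NZD → INR.

1.0309 (arbitrage exists)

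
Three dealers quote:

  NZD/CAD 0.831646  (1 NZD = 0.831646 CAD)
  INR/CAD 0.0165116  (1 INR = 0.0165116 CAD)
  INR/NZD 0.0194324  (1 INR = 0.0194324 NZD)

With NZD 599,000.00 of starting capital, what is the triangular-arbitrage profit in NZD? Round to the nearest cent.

Profitable loop is NZD → INR → CAD → NZD:
NZD 599,000.00 ÷ 0.0194324 = INR 30,824,808.05
INR 30,824,808.05 × 0.0165116 = CAD 508,966.90
CAD 508,966.90 ÷ 0.831646 = NZD 611,999.46
Profit = NZD 611,999.46 − NZD 599,000.00

Profit: NZD 12,999.46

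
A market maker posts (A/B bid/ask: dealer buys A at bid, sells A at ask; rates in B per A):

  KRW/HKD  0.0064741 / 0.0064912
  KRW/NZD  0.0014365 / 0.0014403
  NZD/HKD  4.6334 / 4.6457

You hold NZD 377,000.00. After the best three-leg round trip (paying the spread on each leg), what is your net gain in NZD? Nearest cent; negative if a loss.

Best loop NZD → HKD → KRW → NZD:
NZD 377,000.00 × 4.6334 (sell NZD at bid) = HKD 1,746,791.80
HKD 1,746,791.80 ÷ 0.0064912 (buy KRW at ask) = KRW 269,101,522
KRW 269,101,522 × 0.0014365 (sell KRW at bid) = NZD 386,564.34

Net profit: NZD 9,564.34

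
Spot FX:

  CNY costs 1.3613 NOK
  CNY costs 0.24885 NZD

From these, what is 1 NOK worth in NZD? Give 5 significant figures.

1 NOK ÷ 1.3613 = 0.734592 CNY
0.734592 CNY × 0.24885 = 0.182803 NZD

NOK/NZD = 0.18280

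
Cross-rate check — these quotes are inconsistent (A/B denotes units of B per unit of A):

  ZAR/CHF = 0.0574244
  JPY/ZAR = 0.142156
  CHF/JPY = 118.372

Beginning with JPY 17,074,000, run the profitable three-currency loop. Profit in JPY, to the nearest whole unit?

Profit: JPY 595,515

Profitable loop is JPY → CHF → ZAR → JPY:
JPY 17,074,000 ÷ 118.372 = CHF 144,240.19
CHF 144,240.19 ÷ 0.0574244 = ZAR 2,511,827.58
ZAR 2,511,827.58 ÷ 0.142156 = JPY 17,669,515
Profit = JPY 17,669,515 − JPY 17,074,000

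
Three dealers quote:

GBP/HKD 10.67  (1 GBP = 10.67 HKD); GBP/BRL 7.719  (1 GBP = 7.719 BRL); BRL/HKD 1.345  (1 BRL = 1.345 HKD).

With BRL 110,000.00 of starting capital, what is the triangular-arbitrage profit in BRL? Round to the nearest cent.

Profitable loop is BRL → GBP → HKD → BRL:
BRL 110,000.00 ÷ 7.719 = GBP 14,250.55
GBP 14,250.55 × 10.67 = HKD 152,053.37
HKD 152,053.37 ÷ 1.345 = BRL 113,050.84
Profit = BRL 113,050.84 − BRL 110,000.00

Profit: BRL 3,050.84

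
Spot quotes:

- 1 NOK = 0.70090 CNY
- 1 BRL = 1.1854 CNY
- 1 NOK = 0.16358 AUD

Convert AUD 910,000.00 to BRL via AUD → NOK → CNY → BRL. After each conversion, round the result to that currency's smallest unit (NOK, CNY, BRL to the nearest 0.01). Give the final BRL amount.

BRL 3,289,291.22

AUD 910,000.00 ÷ 0.16358 = NOK 5,563,027.26
NOK 5,563,027.26 × 0.70090 = CNY 3,899,125.81
CNY 3,899,125.81 ÷ 1.1854 = BRL 3,289,291.22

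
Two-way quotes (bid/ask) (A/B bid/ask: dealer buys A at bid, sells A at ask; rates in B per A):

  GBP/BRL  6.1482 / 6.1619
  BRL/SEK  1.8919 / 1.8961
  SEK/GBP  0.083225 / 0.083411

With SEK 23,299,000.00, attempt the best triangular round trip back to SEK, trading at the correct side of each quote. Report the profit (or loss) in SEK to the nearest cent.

Net profit: SEK 608,714.96

Best loop SEK → BRL → GBP → SEK:
SEK 23,299,000.00 ÷ 1.8961 (buy BRL at ask) = BRL 12,287,854.02
BRL 12,287,854.02 ÷ 6.1619 (buy GBP at ask) = GBP 1,994,166.41
GBP 1,994,166.41 ÷ 0.083411 (buy SEK at ask) = SEK 23,907,714.96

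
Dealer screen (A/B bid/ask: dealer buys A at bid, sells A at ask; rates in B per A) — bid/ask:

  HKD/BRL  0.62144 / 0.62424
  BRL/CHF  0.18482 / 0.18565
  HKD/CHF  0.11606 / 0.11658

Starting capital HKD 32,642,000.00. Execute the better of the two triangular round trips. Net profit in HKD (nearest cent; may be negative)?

Net profit: HKD 47,838.82

Best loop HKD → CHF → BRL → HKD:
HKD 32,642,000.00 × 0.11606 (sell HKD at bid) = CHF 3,788,430.52
CHF 3,788,430.52 ÷ 0.18565 (buy BRL at ask) = BRL 20,406,304.98
BRL 20,406,304.98 ÷ 0.62424 (buy HKD at ask) = HKD 32,689,838.82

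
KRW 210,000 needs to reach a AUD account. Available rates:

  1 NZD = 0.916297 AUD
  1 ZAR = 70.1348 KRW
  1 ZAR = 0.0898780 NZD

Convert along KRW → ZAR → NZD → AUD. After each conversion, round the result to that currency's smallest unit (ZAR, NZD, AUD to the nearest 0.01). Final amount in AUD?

KRW 210,000 ÷ 70.1348 = ZAR 2,994.23
ZAR 2,994.23 × 0.0898780 = NZD 269.12
NZD 269.12 × 0.916297 = AUD 246.59

AUD 246.59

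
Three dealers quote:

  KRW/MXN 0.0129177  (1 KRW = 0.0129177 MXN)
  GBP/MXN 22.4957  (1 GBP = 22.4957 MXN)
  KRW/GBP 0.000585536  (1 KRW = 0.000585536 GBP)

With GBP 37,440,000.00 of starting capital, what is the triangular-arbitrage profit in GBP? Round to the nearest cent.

Profitable loop is GBP → MXN → KRW → GBP:
GBP 37,440,000.00 × 22.4957 = MXN 842,239,008.00
MXN 842,239,008.00 ÷ 0.0129177 = KRW 65,200,384,589
KRW 65,200,384,589 × 0.000585536 = GBP 38,177,172.39
Profit = GBP 38,177,172.39 − GBP 37,440,000.00

Profit: GBP 737,172.39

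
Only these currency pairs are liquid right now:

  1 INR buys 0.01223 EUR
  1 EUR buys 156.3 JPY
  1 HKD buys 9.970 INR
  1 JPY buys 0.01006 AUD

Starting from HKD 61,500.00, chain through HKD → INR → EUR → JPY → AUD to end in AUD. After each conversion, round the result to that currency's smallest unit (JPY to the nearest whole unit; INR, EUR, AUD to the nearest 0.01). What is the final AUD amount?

AUD 11,791.09

HKD 61,500.00 × 9.970 = INR 613,155.00
INR 613,155.00 × 0.01223 = EUR 7,498.89
EUR 7,498.89 × 156.3 = JPY 1,172,077
JPY 1,172,077 × 0.01006 = AUD 11,791.09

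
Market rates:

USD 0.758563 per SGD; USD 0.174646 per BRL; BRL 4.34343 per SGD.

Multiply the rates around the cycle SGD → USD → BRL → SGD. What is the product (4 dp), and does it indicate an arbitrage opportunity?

1.0000 (no arbitrage)

Around SGD → USD → BRL → SGD: 1 × 0.758563 ÷ 0.174646 ÷ 4.34343 = 1.000000
Product ≈ 1 (deviation 0.000%, within rounding noise).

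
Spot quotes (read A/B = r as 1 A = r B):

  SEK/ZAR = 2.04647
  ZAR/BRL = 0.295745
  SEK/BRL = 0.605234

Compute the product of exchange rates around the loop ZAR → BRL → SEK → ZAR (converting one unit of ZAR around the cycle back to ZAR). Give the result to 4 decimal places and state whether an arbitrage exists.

1.0000 (no arbitrage)

Around ZAR → BRL → SEK → ZAR: 1 × 0.295745 ÷ 0.605234 × 2.04647 = 0.999999
Product ≈ 1 (deviation 0.000%, within rounding noise).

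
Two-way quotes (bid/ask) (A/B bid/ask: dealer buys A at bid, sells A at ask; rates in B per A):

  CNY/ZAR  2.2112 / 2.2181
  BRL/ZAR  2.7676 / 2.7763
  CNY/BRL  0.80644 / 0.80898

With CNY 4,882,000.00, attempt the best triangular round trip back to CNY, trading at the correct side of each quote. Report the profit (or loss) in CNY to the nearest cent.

Net profit: CNY 30,380.92

Best loop CNY → BRL → ZAR → CNY:
CNY 4,882,000.00 × 0.80644 (sell CNY at bid) = BRL 3,937,040.08
BRL 3,937,040.08 × 2.7676 (sell BRL at bid) = ZAR 10,896,152.13
ZAR 10,896,152.13 ÷ 2.2181 (buy CNY at ask) = CNY 4,912,380.92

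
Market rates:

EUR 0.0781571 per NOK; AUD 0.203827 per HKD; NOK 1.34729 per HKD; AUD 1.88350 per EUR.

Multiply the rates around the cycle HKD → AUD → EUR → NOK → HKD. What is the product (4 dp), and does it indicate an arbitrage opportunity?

1.0277 (arbitrage exists)

Around HKD → AUD → EUR → NOK → HKD: 1 × 0.203827 ÷ 1.88350 ÷ 0.0781571 ÷ 1.34729 = 1.027700
Product > 1; profitable direction is HKD → AUD → EUR → NOK → HKD.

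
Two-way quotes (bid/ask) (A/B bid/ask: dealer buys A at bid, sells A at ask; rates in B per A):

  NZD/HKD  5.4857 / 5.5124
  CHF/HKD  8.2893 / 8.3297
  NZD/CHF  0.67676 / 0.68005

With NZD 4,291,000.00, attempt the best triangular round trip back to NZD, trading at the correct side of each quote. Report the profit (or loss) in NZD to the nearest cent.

Net profit: NZD 75,870.67

Best loop NZD → CHF → HKD → NZD:
NZD 4,291,000.00 × 0.67676 (sell NZD at bid) = CHF 2,903,977.16
CHF 2,903,977.16 × 8.2893 (sell CHF at bid) = HKD 24,071,937.87
HKD 24,071,937.87 ÷ 5.5124 (buy NZD at ask) = NZD 4,366,870.67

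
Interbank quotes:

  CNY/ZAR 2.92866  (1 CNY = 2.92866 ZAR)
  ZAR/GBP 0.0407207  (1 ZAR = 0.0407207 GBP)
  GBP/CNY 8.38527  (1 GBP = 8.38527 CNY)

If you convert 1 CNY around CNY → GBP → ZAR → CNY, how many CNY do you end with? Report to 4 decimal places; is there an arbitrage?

1.0000 (no arbitrage)

Around CNY → GBP → ZAR → CNY: 1 ÷ 8.38527 ÷ 0.0407207 ÷ 2.92866 = 0.999997
Product ≈ 1 (deviation 0.000%, within rounding noise).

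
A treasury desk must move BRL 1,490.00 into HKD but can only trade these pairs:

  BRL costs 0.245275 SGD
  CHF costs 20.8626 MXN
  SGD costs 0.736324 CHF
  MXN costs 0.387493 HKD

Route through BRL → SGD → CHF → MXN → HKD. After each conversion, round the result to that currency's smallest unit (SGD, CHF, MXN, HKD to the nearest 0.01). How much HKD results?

BRL 1,490.00 × 0.245275 = SGD 365.46
SGD 365.46 × 0.736324 = CHF 269.10
CHF 269.10 × 20.8626 = MXN 5,614.13
MXN 5,614.13 × 0.387493 = HKD 2,175.44

HKD 2,175.44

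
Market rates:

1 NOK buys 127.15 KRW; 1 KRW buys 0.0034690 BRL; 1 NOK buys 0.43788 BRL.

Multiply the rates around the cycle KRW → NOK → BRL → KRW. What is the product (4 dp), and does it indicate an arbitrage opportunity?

Around KRW → NOK → BRL → KRW: 1 ÷ 127.15 × 0.43788 ÷ 0.0034690 = 0.992738
Product < 1; profitable direction is KRW → BRL → NOK → KRW.

0.9927 (arbitrage exists)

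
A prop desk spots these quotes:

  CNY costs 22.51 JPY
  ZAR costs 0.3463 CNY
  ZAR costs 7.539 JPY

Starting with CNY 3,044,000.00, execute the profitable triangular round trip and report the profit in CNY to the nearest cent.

Profitable loop is CNY → JPY → ZAR → CNY:
CNY 3,044,000.00 × 22.51 = JPY 68,520,440
JPY 68,520,440 ÷ 7.539 = ZAR 9,088,796.92
ZAR 9,088,796.92 × 0.3463 = CNY 3,147,450.37
Profit = CNY 3,147,450.37 − CNY 3,044,000.00

Profit: CNY 103,450.37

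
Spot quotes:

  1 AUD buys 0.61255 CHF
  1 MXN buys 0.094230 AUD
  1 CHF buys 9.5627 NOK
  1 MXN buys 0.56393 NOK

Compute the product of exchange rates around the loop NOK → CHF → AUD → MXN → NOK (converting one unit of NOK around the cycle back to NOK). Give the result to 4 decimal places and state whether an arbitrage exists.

1.0217 (arbitrage exists)

Around NOK → CHF → AUD → MXN → NOK: 1 ÷ 9.5627 ÷ 0.61255 ÷ 0.094230 × 0.56393 = 1.021678
Product > 1; profitable direction is NOK → CHF → AUD → MXN → NOK.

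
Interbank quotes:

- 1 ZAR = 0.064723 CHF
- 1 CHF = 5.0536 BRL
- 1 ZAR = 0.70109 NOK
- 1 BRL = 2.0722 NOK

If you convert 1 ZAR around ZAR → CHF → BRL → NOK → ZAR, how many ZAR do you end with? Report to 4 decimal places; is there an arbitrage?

Around ZAR → CHF → BRL → NOK → ZAR: 1 × 0.064723 × 5.0536 × 2.0722 ÷ 0.70109 = 0.966757
Product < 1; profitable direction is ZAR → NOK → BRL → CHF → ZAR.

0.9668 (arbitrage exists)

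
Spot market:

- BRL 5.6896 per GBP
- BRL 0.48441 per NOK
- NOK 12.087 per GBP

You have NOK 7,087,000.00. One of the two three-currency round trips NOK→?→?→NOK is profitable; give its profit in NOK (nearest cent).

Profit: NOK 206,102.54

Profitable loop is NOK → BRL → GBP → NOK:
NOK 7,087,000.00 × 0.48441 = BRL 3,433,013.67
BRL 3,433,013.67 ÷ 5.6896 = GBP 603,384.01
GBP 603,384.01 × 12.087 = NOK 7,293,102.54
Profit = NOK 7,293,102.54 − NOK 7,087,000.00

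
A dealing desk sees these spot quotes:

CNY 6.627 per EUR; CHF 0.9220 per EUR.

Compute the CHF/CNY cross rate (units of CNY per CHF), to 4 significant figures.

CHF/CNY = 7.188

1 CHF ÷ 0.9220 = 1.0846 EUR
1.0846 EUR × 6.627 = 7.18764 CNY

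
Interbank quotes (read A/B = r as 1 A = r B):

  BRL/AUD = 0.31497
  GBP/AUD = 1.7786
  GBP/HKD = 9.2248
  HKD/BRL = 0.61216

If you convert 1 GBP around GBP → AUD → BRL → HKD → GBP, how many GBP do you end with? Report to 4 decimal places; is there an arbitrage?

1.0000 (no arbitrage)

Around GBP → AUD → BRL → HKD → GBP: 1 × 1.7786 ÷ 0.31497 ÷ 0.61216 ÷ 9.2248 = 0.999971
Product ≈ 1 (deviation 0.003%, within rounding noise).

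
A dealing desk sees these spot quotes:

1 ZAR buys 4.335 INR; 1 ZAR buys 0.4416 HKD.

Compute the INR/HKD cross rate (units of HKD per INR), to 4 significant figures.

INR/HKD = 0.1019

1 INR ÷ 4.335 = 0.230681 ZAR
0.230681 ZAR × 0.4416 = 0.101869 HKD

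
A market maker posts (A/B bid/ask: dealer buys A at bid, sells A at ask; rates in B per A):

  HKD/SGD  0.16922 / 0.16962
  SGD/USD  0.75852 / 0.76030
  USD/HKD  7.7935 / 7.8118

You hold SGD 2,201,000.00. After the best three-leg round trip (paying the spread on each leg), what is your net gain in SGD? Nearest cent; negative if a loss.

Net profit: SGD 766.75

Best loop SGD → USD → HKD → SGD:
SGD 2,201,000.00 × 0.75852 (sell SGD at bid) = USD 1,669,502.52
USD 1,669,502.52 × 7.7935 (sell USD at bid) = HKD 13,011,267.89
HKD 13,011,267.89 × 0.16922 (sell HKD at bid) = SGD 2,201,766.75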